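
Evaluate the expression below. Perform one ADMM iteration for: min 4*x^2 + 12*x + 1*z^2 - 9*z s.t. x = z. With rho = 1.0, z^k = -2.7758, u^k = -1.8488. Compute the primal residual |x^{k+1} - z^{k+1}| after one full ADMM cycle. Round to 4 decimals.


ADMM iteration with rho = 1.0, z^k = -2.7758, u^k = -1.8488
Step 1: x-update.
Minimize 4*x^2 + 12*x + (1.0/2)*(x + 2.7758 - 1.8488)^2
FOC: (2*4 + 1.0)*x = -12 + 1.0*(-2.7758 + 1.8488)
x^{k+1} = -1.4363
Step 2: z-update.
Minimize 1*z^2 - 9*z + (1.0/2)*(-1.4363 - z - 1.8488)^2
FOC: (2*1 + 1.0)*z = 9 + 1.0*(-1.4363 - 1.8488)
z^{k+1} = 1.905
Step 3: u-update.
u^{k+1} = -1.8488 - 1.4363 - 1.905 = -5.1901
Step 4: Primal residual = |-1.4363 - 1.905| = 3.3413


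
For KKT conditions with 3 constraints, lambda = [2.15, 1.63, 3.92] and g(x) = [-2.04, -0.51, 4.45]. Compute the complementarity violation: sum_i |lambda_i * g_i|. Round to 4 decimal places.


KKT complementary slackness check:
lambda_1 * g_1 = 2.15 * -2.04 = -4.386
lambda_2 * g_2 = 1.63 * -0.51 = -0.8313
lambda_3 * g_3 = 3.92 * 4.45 = 17.444
Total violation = 4.386 + 0.8313 + 17.444 = 22.6613


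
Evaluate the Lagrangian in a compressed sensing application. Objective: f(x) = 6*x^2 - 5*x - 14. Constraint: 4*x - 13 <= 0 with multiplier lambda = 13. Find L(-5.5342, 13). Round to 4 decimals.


Step 1: Evaluate f(x).
f(-5.5342) = 6*(-5.5342)^2 - 5*(-5.5342) - 14 = 197.4352
Step 2: Evaluate g(x).
g(-5.5342) = 4*-5.5342 - 13 = -35.1368
Step 3: Compute Lagrangian.
L = 197.4352 + 13*-35.1368 = -259.3432


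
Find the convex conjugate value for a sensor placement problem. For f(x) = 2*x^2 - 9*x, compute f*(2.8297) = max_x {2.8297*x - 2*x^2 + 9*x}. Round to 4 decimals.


f*(y) = sup_x {y*x - a*x^2 - b*x} = sup_x {(y-b)*x - a*x^2}
FOC: (y - b) - 2a*x = 0 => x* = (y - b)/(2a)
x* = (2.8297 + 9)/(2*2) = 2.9574
f*(2.8297) = (y-b)^2/(4a) = (2.8297 + 9)^2/(4*2)
= 139.9418/8 = 17.4927


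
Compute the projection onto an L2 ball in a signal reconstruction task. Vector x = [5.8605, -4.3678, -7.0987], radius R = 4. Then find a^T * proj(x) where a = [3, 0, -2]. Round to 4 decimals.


Step 1: Compute ||x|| (intermediates to 6 decimals).
||x|| = sqrt(5.8605^2 + (-4.3678)^2 + (-7.0987)^2) = 10.188949
Step 2: Project.
Since ||x|| > R, scale = R/||x|| = 4/10.188949 = 0.392582, proj(x) = scale * x
proj(x) = [2.300727, -1.71472, -2.786822]
Step 3: Dot product.
a^T * proj(x) = 3*2.300727 + 0*(-1.71472) - 2*(-2.786822) = 12.4758


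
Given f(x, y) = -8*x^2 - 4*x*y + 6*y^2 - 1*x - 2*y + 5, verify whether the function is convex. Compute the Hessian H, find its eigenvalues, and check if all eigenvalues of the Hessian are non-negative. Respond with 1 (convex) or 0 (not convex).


The Hessian of f(x,y) = -8*x^2 - 4*x*y + 6*y^2 - 1*x - 2*y + 5 is:
H = [[-16, -4], [-4, 12]]
Trace = -16 + 12 = -4
Determinant = -16*12 - (-4)^2 = -208
Discriminant = (-4)^2 - 4*-208 = 848.0
Eigenvalues: lambda_1 = -16.5602, lambda_2 = 12.5602
The function is not convex.

0


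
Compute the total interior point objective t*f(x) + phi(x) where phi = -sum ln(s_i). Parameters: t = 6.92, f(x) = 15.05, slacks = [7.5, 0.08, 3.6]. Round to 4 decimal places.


Step 1: Compute log-barrier.
ln values: [2.0149, -2.5257, 1.2809]
phi = -(2.0149 - 2.5257 + 1.2809) = -0.7701
Step 2: Compute augmented objective.
t*f(x) = 6.92*15.05 = 104.146
Total = 104.146 - 0.7701 = 103.3759


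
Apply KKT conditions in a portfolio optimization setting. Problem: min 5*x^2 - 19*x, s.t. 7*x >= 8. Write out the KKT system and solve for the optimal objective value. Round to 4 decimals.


Step 1: Try lambda = 0 (constraint inactive).
Stationarity: 2*5*x - 19 = 0
x* = 19/(2*5) = 1.9
Check constraint: 7*1.9 = 13.3 >= 8 -- satisfied.
Step 2: Compute optimal value.
f(x*) = 5*1.9^2 - 19*1.9 = -18.05


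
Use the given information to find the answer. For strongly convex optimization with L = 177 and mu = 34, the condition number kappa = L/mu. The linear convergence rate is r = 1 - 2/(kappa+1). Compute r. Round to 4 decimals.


Step 1: Compute the condition number.
kappa = L/mu = 177/34 = 5.2059
Step 2: Compute the convergence rate.
r = 1 - 2/(kappa + 1) = 1 - 2*mu/(L + mu) = (L - mu)/(L + mu) = 143/211 = 0.6777


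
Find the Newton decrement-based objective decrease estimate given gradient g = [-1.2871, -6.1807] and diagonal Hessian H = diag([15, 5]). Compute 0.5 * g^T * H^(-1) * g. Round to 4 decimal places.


Step 1: H is diagonal, so H^(-1) * g = [-0.0858, -1.2361].
Step 2: g^T H^(-1) g = sum_i g_i^2 / H_ii
  = (-1.2871)^2/15 + (-6.1807)^2/5
  = 0.1104 + 7.6402 = 7.7507
Step 3: Objective decrease = 0.5 * g^T H^(-1) g = 3.8753


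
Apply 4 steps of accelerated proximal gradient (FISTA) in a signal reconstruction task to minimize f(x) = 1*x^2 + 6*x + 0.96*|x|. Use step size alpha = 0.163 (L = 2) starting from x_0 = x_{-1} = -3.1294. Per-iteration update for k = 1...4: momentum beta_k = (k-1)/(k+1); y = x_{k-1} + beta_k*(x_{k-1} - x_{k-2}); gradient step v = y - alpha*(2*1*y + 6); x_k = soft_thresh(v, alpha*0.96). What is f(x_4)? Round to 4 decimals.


FISTA on f(x) = 1*x^2 + 6*x + 0.96*|x|
L = 2, alpha = 0.163
Iteration 1: beta = 0.0, y = -3.1294 + 0.0*(-3.1294 + 3.1294) = -3.1294
  grad(y) = -0.2588, v = y - alpha*grad = -3.0872
  prox(v) = soft_thresh(-3.0872, 0.1565) = -2.9307
Iteration 2: beta = 0.3333, y = -2.9307 + 0.3333*(-2.9307 + 3.1294) = -2.8645
  grad(y) = 0.271, v = y - alpha*grad = -2.9087
  prox(v) = soft_thresh(-2.9087, 0.1565) = -2.7522
Iteration 3: beta = 0.5, y = -2.7522 + 0.5*(-2.7522 + 2.9307) = -2.6629
  grad(y) = 0.6741, v = y - alpha*grad = -2.7728
  prox(v) = soft_thresh(-2.7728, 0.1565) = -2.6163
Iteration 4: beta = 0.6, y = -2.6163 + 0.6*(-2.6163 + 2.7522) = -2.5348
  grad(y) = 0.9304, v = y - alpha*grad = -2.6865
  prox(v) = soft_thresh(-2.6865, 0.1565) = -2.53
f(x_4) = 1*(-2.53)^2 + 6*(-2.53) + 0.96*|-2.53| = -6.3503


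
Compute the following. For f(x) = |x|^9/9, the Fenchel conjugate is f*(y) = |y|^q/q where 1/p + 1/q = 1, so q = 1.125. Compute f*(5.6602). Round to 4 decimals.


The conjugate exponent q satisfies 1/p + 1/q = 1.
p = 9, so q = 9/(9 - 1) = 1.125
|y|^q = 5.6602^1.125 = 7.0297
f*(5.6602) = 7.0297 / 1.125 = 6.2486


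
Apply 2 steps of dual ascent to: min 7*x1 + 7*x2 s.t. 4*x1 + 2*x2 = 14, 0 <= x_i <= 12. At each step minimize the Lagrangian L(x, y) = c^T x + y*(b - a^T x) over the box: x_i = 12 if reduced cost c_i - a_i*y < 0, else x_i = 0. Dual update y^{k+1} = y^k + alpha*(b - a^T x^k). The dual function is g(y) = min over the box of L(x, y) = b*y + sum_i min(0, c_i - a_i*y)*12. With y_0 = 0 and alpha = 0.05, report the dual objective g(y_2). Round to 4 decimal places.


Dual ascent for LP: min 7*x1 + 7*x2, 4*x1 + 2*x2 = 14, 0 <= x_i <= 12
Step 1: y^k = 0.0, reduced costs: (7.0, 7.0)
  x^k = (0.0, 0.0), subgradient = b - a^T x = 14.0
  y^{k+1} = 0.0 + 0.05*14.0 = 0.7
Step 2: y^k = 0.7, reduced costs: (4.2, 5.6)
  x^k = (0.0, 0.0), subgradient = b - a^T x = 14.0
  y^{k+1} = 0.7 + 0.05*14.0 = 1.4
Dual objective at y_2 = 1.4: reduced costs (1.4, 4.2), box minimizer x = (0.0, 0.0)
g(y_2) = b*y + (c1 - a1*y)*x1 + (c2 - a2*y)*x2 = 14*1.4 + 1.4*0.0 + 4.2*0.0 = 19.6 + 0.0 + 0.0 = 19.6


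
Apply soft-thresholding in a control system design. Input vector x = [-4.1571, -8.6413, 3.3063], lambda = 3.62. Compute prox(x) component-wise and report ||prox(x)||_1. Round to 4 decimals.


Soft-thresholding with lambda = 3.62:
prox(-4.1571) = sign(-4.1571)*max(|-4.1571| - 3.62, 0) = -0.5371
prox(-8.6413) = sign(-8.6413)*max(|-8.6413| - 3.62, 0) = -5.0213
prox(3.3063) = sign(3.3063)*max(|3.3063| - 3.62, 0) = 0.0
prox(x) = [-0.5371, -5.0213, 0.0]
||prox(x)||_1 = 0.5371 + 5.0213 + 0.0 = 5.5584


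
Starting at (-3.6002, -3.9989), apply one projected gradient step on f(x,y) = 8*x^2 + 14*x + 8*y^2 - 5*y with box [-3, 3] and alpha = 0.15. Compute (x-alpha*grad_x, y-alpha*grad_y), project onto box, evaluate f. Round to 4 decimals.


Step 1: Compute gradient at (-3.6002, -3.9989).
grad_x = 2*8*-3.6002 + 14 = -43.6032
grad_y = 2*8*-3.9989 - 5 = -68.9824
Step 2: Gradient step.
x_raw = -3.6002 - 0.15*-43.6032 = 2.9403
y_raw = -3.9989 - 0.15*-68.9824 = 6.3485
Step 3: Project onto [-3, 3].
x_proj = clip(2.9403) = 2.9403
y_proj = clip(6.3485) = 3.0
Step 4: Evaluate f.
f(2.9403, 3.0) = 167.3259


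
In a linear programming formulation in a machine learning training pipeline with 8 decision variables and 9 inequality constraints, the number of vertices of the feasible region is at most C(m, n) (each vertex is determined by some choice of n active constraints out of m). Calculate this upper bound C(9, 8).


Each vertex corresponds to some choice of n active constraints out of m, so the number of vertices is at most C(m, n) = m! / (n!(m-n)!).
m = 9, n = 8
Numerator: 9 * 8 * 7 * 6 * 5 * 4 * 3 * 2
Denominator: 8! = 40320
C(9, 8) = 9


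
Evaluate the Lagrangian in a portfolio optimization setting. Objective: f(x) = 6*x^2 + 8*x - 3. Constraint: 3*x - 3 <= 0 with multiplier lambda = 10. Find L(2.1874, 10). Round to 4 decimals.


Step 1: Evaluate f(x).
f(2.1874) = 6*2.1874^2 + 8*2.1874 - 3 = 43.2075
Step 2: Evaluate g(x).
g(2.1874) = 3*2.1874 - 3 = 3.5622
Step 3: Compute Lagrangian.
L = 43.2075 + 10*3.5622 = 78.8295


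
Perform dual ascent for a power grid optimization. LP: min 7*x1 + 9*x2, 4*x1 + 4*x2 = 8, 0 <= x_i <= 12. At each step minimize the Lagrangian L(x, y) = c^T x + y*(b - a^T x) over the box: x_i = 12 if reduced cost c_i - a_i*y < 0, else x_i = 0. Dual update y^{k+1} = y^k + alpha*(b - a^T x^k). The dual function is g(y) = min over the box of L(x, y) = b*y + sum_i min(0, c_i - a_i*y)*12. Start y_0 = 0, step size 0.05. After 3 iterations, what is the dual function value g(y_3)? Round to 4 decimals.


Dual ascent for LP: min 7*x1 + 9*x2, 4*x1 + 4*x2 = 8, 0 <= x_i <= 12
Step 1: y^k = 0.0, reduced costs: (7.0, 9.0)
  x^k = (0.0, 0.0), subgradient = b - a^T x = 8.0
  y^{k+1} = 0.0 + 0.05*8.0 = 0.4
Step 2: y^k = 0.4, reduced costs: (5.4, 7.4)
  x^k = (0.0, 0.0), subgradient = b - a^T x = 8.0
  y^{k+1} = 0.4 + 0.05*8.0 = 0.8
Step 3: y^k = 0.8, reduced costs: (3.8, 5.8)
  x^k = (0.0, 0.0), subgradient = b - a^T x = 8.0
  y^{k+1} = 0.8 + 0.05*8.0 = 1.2
Dual objective at y_3 = 1.2: reduced costs (2.2, 4.2), box minimizer x = (0.0, 0.0)
g(y_3) = b*y + (c1 - a1*y)*x1 + (c2 - a2*y)*x2 = 8*1.2 + 2.2*0.0 + 4.2*0.0 = 9.6 + 0.0 + 0.0 = 9.6


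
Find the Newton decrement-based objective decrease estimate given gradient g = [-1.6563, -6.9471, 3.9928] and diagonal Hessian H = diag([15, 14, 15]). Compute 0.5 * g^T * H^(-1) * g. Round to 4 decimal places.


Step 1: H is diagonal, so H^(-1) * g = [-0.1104, -0.4962, 0.2662].
Step 2: g^T H^(-1) g = sum_i g_i^2 / H_ii
  = (-1.6563)^2/15 + (-6.9471)^2/14 + (3.9928)^2/15
  = 0.1829 + 3.4473 + 1.0628 = 4.693
Step 3: Objective decrease = 0.5 * g^T H^(-1) g = 2.3465


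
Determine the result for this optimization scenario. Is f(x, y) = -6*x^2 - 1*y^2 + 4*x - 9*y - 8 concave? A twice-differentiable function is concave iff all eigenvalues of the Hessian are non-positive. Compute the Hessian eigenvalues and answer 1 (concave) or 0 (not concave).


The Hessian of f(x,y) = -6*x^2 - 1*y^2 + 4*x - 9*y - 8 is:
H = [[-12, 0], [0, -2]]
Trace = -12 - 2 = -14
Determinant = -12*-2 - (0)^2 = 24
Discriminant = (-14)^2 - 4*24 = 100.0
Eigenvalues: lambda_1 = -12.0, lambda_2 = -2.0
The function is concave.

1


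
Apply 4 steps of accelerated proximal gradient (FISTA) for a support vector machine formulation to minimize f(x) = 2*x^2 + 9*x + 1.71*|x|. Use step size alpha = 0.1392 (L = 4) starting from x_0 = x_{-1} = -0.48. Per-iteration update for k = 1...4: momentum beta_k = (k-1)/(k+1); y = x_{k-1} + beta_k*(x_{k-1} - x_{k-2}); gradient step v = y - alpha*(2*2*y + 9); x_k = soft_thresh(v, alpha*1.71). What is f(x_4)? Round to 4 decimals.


FISTA on f(x) = 2*x^2 + 9*x + 1.71*|x|
L = 4, alpha = 0.1392
Iteration 1: beta = 0.0, y = -0.48 + 0.0*(-0.48 + 0.48) = -0.48
  grad(y) = 7.08, v = y - alpha*grad = -1.4655
  prox(v) = soft_thresh(-1.4655, 0.238) = -1.2275
Iteration 2: beta = 0.3333, y = -1.2275 + 0.3333*(-1.2275 + 0.48) = -1.4767
  grad(y) = 3.0933, v = y - alpha*grad = -1.9073
  prox(v) = soft_thresh(-1.9073, 0.238) = -1.6692
Iteration 3: beta = 0.5, y = -1.6692 + 0.5*(-1.6692 + 1.2275) = -1.8901
  grad(y) = 1.4396, v = y - alpha*grad = -2.0905
  prox(v) = soft_thresh(-2.0905, 0.238) = -1.8525
Iteration 4: beta = 0.6, y = -1.8525 + 0.6*(-1.8525 + 1.6692) = -1.9624
  grad(y) = 1.1504, v = y - alpha*grad = -2.1225
  prox(v) = soft_thresh(-2.1225, 0.238) = -1.8845
f(x_4) = 2*(-1.8845)^2 + 9*(-1.8845) + 1.71*|-1.8845| = -6.6353


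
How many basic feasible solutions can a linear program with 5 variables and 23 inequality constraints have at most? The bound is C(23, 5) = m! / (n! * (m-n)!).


Each vertex corresponds to some choice of n active constraints out of m, so the number of vertices is at most C(m, n) = m! / (n!(m-n)!).
m = 23, n = 5
Numerator: 23 * 22 * 21 * 20 * 19
Denominator: 5! = 120
C(23, 5) = 33649


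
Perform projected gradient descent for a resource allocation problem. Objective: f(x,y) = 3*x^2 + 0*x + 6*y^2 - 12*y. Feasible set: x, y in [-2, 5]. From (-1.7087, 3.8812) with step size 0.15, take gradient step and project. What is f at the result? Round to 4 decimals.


Step 1: Compute gradient at (-1.7087, 3.8812).
grad_x = 2*3*-1.7087 + 0 = -10.2522
grad_y = 2*6*3.8812 - 12 = 34.5744
Step 2: Gradient step.
x_raw = -1.7087 - 0.15*-10.2522 = -0.1709
y_raw = 3.8812 - 0.15*34.5744 = -1.305
Step 3: Project onto [-2, 5].
x_proj = clip(-0.1709) = -0.1709
y_proj = clip(-1.305) = -1.305
Step 4: Evaluate f.
f(-0.1709, -1.305) = 25.9646


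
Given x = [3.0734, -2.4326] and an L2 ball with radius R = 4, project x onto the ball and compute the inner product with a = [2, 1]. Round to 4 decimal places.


Step 1: Compute ||x|| (intermediates to 6 decimals).
||x|| = sqrt(3.0734^2 + (-2.4326)^2) = 3.919608
Step 2: Project.
Since ||x|| <= R, proj = x (no scaling needed).
proj(x) = [3.0734, -2.4326]
Step 3: Dot product.
a^T * proj(x) = 2*3.0734 + 1*(-2.4326) = 3.7142


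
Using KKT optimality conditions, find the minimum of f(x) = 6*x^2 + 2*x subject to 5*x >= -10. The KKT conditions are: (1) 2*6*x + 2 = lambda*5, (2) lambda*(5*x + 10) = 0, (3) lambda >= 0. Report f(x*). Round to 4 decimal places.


Step 1: Try lambda = 0 (constraint inactive).
Stationarity: 2*6*x + 2 = 0
x* = -2/(2*6) = -1/6 = -0.1667 (rounded; the exact value -1/6 is used below)
Check constraint: 5*-0.1667 = -0.8335 >= -10 -- satisfied.
Step 2: Compute optimal value.
f(x*) = 6*(-1/6)^2 + 2*(-1/6) = -0.1667


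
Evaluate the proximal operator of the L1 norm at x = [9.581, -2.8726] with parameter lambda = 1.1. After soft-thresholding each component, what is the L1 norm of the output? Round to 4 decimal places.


Soft-thresholding with lambda = 1.1:
prox(9.581) = sign(9.581)*max(|9.581| - 1.1, 0) = 8.481
prox(-2.8726) = sign(-2.8726)*max(|-2.8726| - 1.1, 0) = -1.7726
prox(x) = [8.481, -1.7726]
||prox(x)||_1 = 8.481 + 1.7726 = 10.2536


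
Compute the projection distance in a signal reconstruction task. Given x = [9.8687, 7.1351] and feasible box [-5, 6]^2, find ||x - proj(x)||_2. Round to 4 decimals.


Project each component onto [-5, 6].
clip(9.8687) = 6.0, clip(7.1351) = 6.0
Projection = [6.0, 6.0]
Squared diffs: [14.9668, 1.2885]
Distance = sqrt(16.2553) = 4.0318


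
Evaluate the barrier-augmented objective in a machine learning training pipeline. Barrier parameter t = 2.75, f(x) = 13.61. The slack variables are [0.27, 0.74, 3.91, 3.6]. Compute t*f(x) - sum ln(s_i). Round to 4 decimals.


Step 1: Compute log-barrier.
ln values: [-1.3093, -0.3011, 1.3635, 1.2809]
phi = -(-1.3093 - 0.3011 + 1.3635 + 1.2809) = -1.034
Step 2: Compute augmented objective.
t*f(x) = 2.75*13.61 = 37.4275
Total = 37.4275 - 1.034 = 36.3935


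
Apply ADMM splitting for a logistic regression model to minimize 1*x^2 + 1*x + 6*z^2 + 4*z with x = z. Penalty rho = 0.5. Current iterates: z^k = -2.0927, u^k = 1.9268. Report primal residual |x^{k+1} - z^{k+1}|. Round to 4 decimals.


ADMM iteration with rho = 0.5, z^k = -2.0927, u^k = 1.9268
Step 1: x-update.
Minimize 1*x^2 + 1*x + (0.5/2)*(x + 2.0927 + 1.9268)^2
FOC: (2*1 + 0.5)*x = -1 + 0.5*(-2.0927 - 1.9268)
x^{k+1} = -1.2039
Step 2: z-update.
Minimize 6*z^2 + 4*z + (0.5/2)*(-1.2039 - z + 1.9268)^2
FOC: (2*6 + 0.5)*z = -4 + 0.5*(-1.2039 + 1.9268)
z^{k+1} = -0.2911
Step 3: u-update.
u^{k+1} = 1.9268 - 1.2039 + 0.2911 = 1.014
Step 4: Primal residual = |-1.2039 + 0.2911| = 0.9128


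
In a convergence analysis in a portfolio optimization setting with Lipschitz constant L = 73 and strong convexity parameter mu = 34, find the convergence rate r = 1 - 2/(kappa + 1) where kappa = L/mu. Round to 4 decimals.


Step 1: Compute the condition number.
kappa = L/mu = 73/34 = 2.1471
Step 2: Compute the convergence rate.
r = 1 - 2/(kappa + 1) = 1 - 2*mu/(L + mu) = (L - mu)/(L + mu) = 39/107 = 0.3645


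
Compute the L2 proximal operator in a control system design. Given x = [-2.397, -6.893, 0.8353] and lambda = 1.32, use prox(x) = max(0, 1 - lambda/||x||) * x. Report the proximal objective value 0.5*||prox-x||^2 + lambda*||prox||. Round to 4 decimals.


Step 1: Compute ||x||.
||x|| = 7.3455
Step 2: Compute scaling factor.
scale = max(0, 1 - 1.32/7.3455) = 0.8203
Step 3: prox(x) = [-1.9663, -5.6543, 0.6852]
||prox(x)|| = 6.0255
Step 4: Proximal objective.
0.5*||prox-x||^2 = 0.8712
lambda*||prox|| = 7.9537
Total = 8.8249


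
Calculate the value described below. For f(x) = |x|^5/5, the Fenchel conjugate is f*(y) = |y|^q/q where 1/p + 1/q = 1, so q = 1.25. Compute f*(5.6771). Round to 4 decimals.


The conjugate exponent q satisfies 1/p + 1/q = 1.
p = 5, so q = 5/(5 - 1) = 1.25
|y|^q = 5.6771^1.25 = 8.7631
f*(5.6771) = 8.7631 / 1.25 = 7.0105


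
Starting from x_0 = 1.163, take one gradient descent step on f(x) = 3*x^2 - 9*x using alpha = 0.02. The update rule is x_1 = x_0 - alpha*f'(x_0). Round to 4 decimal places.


We compute the gradient at x_0 and apply the update.
f'(x) = 6*x - 9
f'(1.163) = 6*1.163 - 9 = -2.022
x_1 = 1.163 - 0.02*-2.022 = 1.2034


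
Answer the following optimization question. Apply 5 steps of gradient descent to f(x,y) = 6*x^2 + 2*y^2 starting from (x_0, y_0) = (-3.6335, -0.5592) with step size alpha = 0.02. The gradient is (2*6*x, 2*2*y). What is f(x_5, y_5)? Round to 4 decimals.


Gradient descent on f(x,y) = 6*x^2 + 2*y^2.
Starting point: (-3.6335, -0.5592), alpha = 0.02
Step 1: grad_x = 2*6*-3.6335 = -43.602, grad_y = 2*2*-0.5592 = -2.2368
  x_1 = -3.6335 - 0.02*-43.602 = -2.7615
  y_1 = -0.5592 - 0.02*-2.2368 = -0.5145
Step 2: grad_x = 2*6*-2.7615 = -33.1375, grad_y = 2*2*-0.5145 = -2.0579
  x_2 = -2.7615 - 0.02*-33.1375 = -2.0987
  y_2 = -0.5145 - 0.02*-2.0579 = -0.4733
Step 3: grad_x = 2*6*-2.0987 = -25.1845, grad_y = 2*2*-0.4733 = -1.8932
  x_3 = -2.0987 - 0.02*-25.1845 = -1.595
  y_3 = -0.4733 - 0.02*-1.8932 = -0.4354
Step 4: grad_x = 2*6*-1.595 = -19.1402, grad_y = 2*2*-0.4354 = -1.7418
  x_4 = -1.595 - 0.02*-19.1402 = -1.2122
  y_4 = -0.4354 - 0.02*-1.7418 = -0.4006
Step 5: grad_x = 2*6*-1.2122 = -14.5466, grad_y = 2*2*-0.4006 = -1.6024
  x_5 = -1.2122 - 0.02*-14.5466 = -0.9213
  y_5 = -0.4006 - 0.02*-1.6024 = -0.3686
f(-0.9213, -0.3686) = 6*(-0.9213)^2 + 2*(-0.3686)^2 = 5.3642


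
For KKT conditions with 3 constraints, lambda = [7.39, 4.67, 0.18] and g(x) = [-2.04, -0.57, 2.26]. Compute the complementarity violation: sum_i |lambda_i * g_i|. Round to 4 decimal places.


KKT complementary slackness check:
lambda_1 * g_1 = 7.39 * -2.04 = -15.0756
lambda_2 * g_2 = 4.67 * -0.57 = -2.6619
lambda_3 * g_3 = 0.18 * 2.26 = 0.4068
Total violation = 15.0756 + 2.6619 + 0.4068 = 18.1443


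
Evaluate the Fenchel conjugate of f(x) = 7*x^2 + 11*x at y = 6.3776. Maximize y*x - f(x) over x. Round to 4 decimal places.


f*(y) = sup_x {y*x - a*x^2 - b*x} = sup_x {(y-b)*x - a*x^2}
FOC: (y - b) - 2a*x = 0 => x* = (y - b)/(2a)
x* = (6.3776 - 11)/(2*7) = -0.3302
f*(6.3776) = (y-b)^2/(4a) = (6.3776 - 11)^2/(4*7)
= 21.3666/28 = 0.7631


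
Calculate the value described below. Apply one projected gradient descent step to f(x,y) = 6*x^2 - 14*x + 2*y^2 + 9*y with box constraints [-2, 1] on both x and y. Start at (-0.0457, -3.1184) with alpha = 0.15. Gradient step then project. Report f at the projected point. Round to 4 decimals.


Step 1: Compute gradient at (-0.0457, -3.1184).
grad_x = 2*6*-0.0457 - 14 = -14.5484
grad_y = 2*2*-3.1184 + 9 = -3.4736
Step 2: Gradient step.
x_raw = -0.0457 - 0.15*-14.5484 = 2.1366
y_raw = -3.1184 - 0.15*-3.4736 = -2.5974
Step 3: Project onto [-2, 1].
x_proj = clip(2.1366) = 1.0
y_proj = clip(-2.5974) = -2.0
Step 4: Evaluate f.
f(1.0, -2.0) = -18.0


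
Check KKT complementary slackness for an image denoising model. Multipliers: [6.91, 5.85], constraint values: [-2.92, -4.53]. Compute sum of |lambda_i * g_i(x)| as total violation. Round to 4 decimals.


KKT complementary slackness check:
lambda_1 * g_1 = 6.91 * -2.92 = -20.1772
lambda_2 * g_2 = 5.85 * -4.53 = -26.5005
Total violation = 20.1772 + 26.5005 = 46.6777


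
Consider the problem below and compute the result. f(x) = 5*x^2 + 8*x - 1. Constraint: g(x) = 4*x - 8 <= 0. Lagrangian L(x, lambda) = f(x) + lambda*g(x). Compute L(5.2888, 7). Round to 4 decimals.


Step 1: Evaluate f(x).
f(5.2888) = 5*5.2888^2 + 8*5.2888 - 1 = 181.1674
Step 2: Evaluate g(x).
g(5.2888) = 4*5.2888 - 8 = 13.1552
Step 3: Compute Lagrangian.
L = 181.1674 + 7*13.1552 = 273.2538


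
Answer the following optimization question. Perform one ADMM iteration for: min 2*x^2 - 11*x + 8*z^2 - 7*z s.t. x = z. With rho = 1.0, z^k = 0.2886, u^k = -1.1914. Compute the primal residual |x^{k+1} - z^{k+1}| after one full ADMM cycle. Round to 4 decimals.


ADMM iteration with rho = 1.0, z^k = 0.2886, u^k = -1.1914
Step 1: x-update.
Minimize 2*x^2 - 11*x + (1.0/2)*(x - 0.2886 - 1.1914)^2
FOC: (2*2 + 1.0)*x = 11 + 1.0*(0.2886 + 1.1914)
x^{k+1} = 2.496
Step 2: z-update.
Minimize 8*z^2 - 7*z + (1.0/2)*(2.496 - z - 1.1914)^2
FOC: (2*8 + 1.0)*z = 7 + 1.0*(2.496 - 1.1914)
z^{k+1} = 0.4885
Step 3: u-update.
u^{k+1} = -1.1914 + 2.496 - 0.4885 = 0.8161
Step 4: Primal residual = |2.496 - 0.4885| = 2.0075


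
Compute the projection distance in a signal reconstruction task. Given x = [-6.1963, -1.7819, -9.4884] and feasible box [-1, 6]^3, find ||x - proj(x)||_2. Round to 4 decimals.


Project each component onto [-1, 6].
clip(-6.1963) = -1.0, clip(-1.7819) = -1.0, clip(-9.4884) = -1.0
Projection = [-1.0, -1.0, -1.0]
Squared diffs: [27.0015, 0.6114, 72.0529]
Distance = sqrt(99.6658) = 9.9833


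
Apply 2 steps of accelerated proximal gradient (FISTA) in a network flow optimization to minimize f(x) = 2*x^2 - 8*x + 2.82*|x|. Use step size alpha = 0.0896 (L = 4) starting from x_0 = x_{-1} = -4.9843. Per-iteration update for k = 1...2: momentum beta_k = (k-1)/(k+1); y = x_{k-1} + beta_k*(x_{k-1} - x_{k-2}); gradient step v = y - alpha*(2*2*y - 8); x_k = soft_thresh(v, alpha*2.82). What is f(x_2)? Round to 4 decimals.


FISTA on f(x) = 2*x^2 - 8*x + 2.82*|x|
L = 4, alpha = 0.0896
Iteration 1: beta = 0.0, y = -4.9843 + 0.0*(-4.9843 + 4.9843) = -4.9843
  grad(y) = -27.9372, v = y - alpha*grad = -2.4811
  prox(v) = soft_thresh(-2.4811, 0.2527) = -2.2285
Iteration 2: beta = 0.3333, y = -2.2285 + 0.3333*(-2.2285 + 4.9843) = -1.3098
  grad(y) = -13.2394, v = y - alpha*grad = -0.1236
  prox(v) = soft_thresh(-0.1236, 0.2527) = 0.0
f(x_2) = 2*0.0^2 - 8*0.0 + 2.82*|0.0| = 0.0


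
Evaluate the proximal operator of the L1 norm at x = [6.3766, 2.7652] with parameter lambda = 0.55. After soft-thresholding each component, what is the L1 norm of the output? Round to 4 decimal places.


Soft-thresholding with lambda = 0.55:
prox(6.3766) = sign(6.3766)*max(|6.3766| - 0.55, 0) = 5.8266
prox(2.7652) = sign(2.7652)*max(|2.7652| - 0.55, 0) = 2.2152
prox(x) = [5.8266, 2.2152]
||prox(x)||_1 = 5.8266 + 2.2152 = 8.0418


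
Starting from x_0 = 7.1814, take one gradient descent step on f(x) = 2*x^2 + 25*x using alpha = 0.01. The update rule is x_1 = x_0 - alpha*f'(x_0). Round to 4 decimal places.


We compute the gradient at x_0 and apply the update.
f'(x) = 4*x + 25
f'(7.1814) = 4*7.1814 + 25 = 53.7256
x_1 = 7.1814 - 0.01*53.7256 = 6.6441


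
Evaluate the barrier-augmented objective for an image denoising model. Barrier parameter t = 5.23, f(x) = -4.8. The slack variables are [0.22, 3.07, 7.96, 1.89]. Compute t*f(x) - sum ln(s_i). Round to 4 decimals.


Step 1: Compute log-barrier.
ln values: [-1.5141, 1.1217, 2.0744, 0.6366]
phi = -(-1.5141 + 1.1217 + 2.0744 + 0.6366) = -2.3186
Step 2: Compute augmented objective.
t*f(x) = 5.23*-4.8 = -25.104
Total = -25.104 - 2.3186 = -27.4226


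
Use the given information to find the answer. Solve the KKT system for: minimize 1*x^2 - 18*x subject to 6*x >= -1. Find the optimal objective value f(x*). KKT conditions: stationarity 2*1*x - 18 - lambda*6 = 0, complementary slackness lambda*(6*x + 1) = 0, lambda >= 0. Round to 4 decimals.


Step 1: Try lambda = 0 (constraint inactive).
Stationarity: 2*1*x - 18 = 0
x* = 18/(2*1) = 9.0
Check constraint: 6*9.0 = 54.0 >= -1 -- satisfied.
Step 2: Compute optimal value.
f(x*) = 1*9.0^2 - 18*9.0 = -81.0


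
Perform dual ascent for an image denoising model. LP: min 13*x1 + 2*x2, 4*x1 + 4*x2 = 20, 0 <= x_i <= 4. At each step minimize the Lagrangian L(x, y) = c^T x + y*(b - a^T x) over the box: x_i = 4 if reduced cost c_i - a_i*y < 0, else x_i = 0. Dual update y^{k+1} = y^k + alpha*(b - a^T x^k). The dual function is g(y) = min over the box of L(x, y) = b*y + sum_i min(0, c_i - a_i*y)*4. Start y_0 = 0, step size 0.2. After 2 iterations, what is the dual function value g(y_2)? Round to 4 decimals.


Dual ascent for LP: min 13*x1 + 2*x2, 4*x1 + 4*x2 = 20, 0 <= x_i <= 4
Step 1: y^k = 0.0, reduced costs: (13.0, 2.0)
  x^k = (0.0, 0.0), subgradient = b - a^T x = 20.0
  y^{k+1} = 0.0 + 0.2*20.0 = 4.0
Step 2: y^k = 4.0, reduced costs: (-3.0, -14.0)
  x^k = (4.0, 4.0), subgradient = b - a^T x = -12.0
  y^{k+1} = 4.0 + 0.2*-12.0 = 1.6
Dual objective at y_2 = 1.6: reduced costs (6.6, -4.4), box minimizer x = (0.0, 4.0)
g(y_2) = b*y + (c1 - a1*y)*x1 + (c2 - a2*y)*x2 = 20*1.6 + 6.6*0.0 + (-4.4)*4.0 = 32.0 + 0.0 - 17.6 = 14.4


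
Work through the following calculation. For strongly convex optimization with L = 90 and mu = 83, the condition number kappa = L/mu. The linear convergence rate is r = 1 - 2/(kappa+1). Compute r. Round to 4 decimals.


Step 1: Compute the condition number.
kappa = L/mu = 90/83 = 1.0843
Step 2: Compute the convergence rate.
r = 1 - 2/(kappa + 1) = 1 - 2*mu/(L + mu) = (L - mu)/(L + mu) = 7/173 = 0.0405


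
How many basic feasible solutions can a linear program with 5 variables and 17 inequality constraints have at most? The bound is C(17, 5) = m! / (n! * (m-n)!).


Each vertex corresponds to some choice of n active constraints out of m, so the number of vertices is at most C(m, n) = m! / (n!(m-n)!).
m = 17, n = 5
Numerator: 17 * 16 * 15 * 14 * 13
Denominator: 5! = 120
C(17, 5) = 6188


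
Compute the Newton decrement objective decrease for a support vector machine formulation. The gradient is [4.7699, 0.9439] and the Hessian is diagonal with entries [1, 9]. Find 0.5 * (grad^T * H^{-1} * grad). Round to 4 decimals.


Step 1: H is diagonal, so H^(-1) * g = [4.7699, 0.1049].
Step 2: g^T H^(-1) g = sum_i g_i^2 / H_ii
  = (4.7699)^2/1 + (0.9439)^2/9
  = 22.7519 + 0.099 = 22.8509
Step 3: Objective decrease = 0.5 * g^T H^(-1) g = 11.4255


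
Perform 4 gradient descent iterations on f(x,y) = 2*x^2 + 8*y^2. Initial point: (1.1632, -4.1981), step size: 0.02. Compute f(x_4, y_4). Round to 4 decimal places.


Gradient descent on f(x,y) = 2*x^2 + 8*y^2.
Starting point: (1.1632, -4.1981), alpha = 0.02
Step 1: grad_x = 2*2*1.1632 = 4.6528, grad_y = 2*8*-4.1981 = -67.1696
  x_1 = 1.1632 - 0.02*4.6528 = 1.0701
  y_1 = -4.1981 - 0.02*-67.1696 = -2.8547
Step 2: grad_x = 2*2*1.0701 = 4.2806, grad_y = 2*8*-2.8547 = -45.6753
  x_2 = 1.0701 - 0.02*4.2806 = 0.9845
  y_2 = -2.8547 - 0.02*-45.6753 = -1.9412
Step 3: grad_x = 2*2*0.9845 = 3.9381, grad_y = 2*8*-1.9412 = -31.0592
  x_3 = 0.9845 - 0.02*3.9381 = 0.9058
  y_3 = -1.9412 - 0.02*-31.0592 = -1.32
Step 4: grad_x = 2*2*0.9058 = 3.6231, grad_y = 2*8*-1.32 = -21.1203
  x_4 = 0.9058 - 0.02*3.6231 = 0.8333
  y_4 = -1.32 - 0.02*-21.1203 = -0.8976
f(0.8333, -0.8976) = 2*0.8333^2 + 8*(-0.8976)^2 = 7.8345


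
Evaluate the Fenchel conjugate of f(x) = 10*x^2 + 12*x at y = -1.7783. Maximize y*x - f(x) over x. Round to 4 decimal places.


f*(y) = sup_x {y*x - a*x^2 - b*x} = sup_x {(y-b)*x - a*x^2}
FOC: (y - b) - 2a*x = 0 => x* = (y - b)/(2a)
x* = (-1.7783 - 12)/(2*10) = -0.6889
f*(-1.7783) = (y-b)^2/(4a) = (-1.7783 - 12)^2/(4*10)
= 189.8416/40 = 4.746


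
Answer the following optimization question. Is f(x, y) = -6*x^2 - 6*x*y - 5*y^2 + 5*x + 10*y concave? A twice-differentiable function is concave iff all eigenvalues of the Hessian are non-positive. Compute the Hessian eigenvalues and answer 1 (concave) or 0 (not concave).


The Hessian of f(x,y) = -6*x^2 - 6*x*y - 5*y^2 + 5*x + 10*y is:
H = [[-12, -6], [-6, -10]]
Trace = -12 - 10 = -22
Determinant = -12*-10 - (-6)^2 = 84
Discriminant = (-22)^2 - 4*84 = 148.0
Eigenvalues: lambda_1 = -17.0828, lambda_2 = -4.9172
The function is concave.

1


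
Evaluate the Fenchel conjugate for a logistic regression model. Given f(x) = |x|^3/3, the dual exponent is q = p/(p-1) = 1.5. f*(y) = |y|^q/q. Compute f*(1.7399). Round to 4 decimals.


The conjugate exponent q satisfies 1/p + 1/q = 1.
p = 3, so q = 3/(3 - 1) = 1.5
|y|^q = 1.7399^1.5 = 2.295
f*(1.7399) = 2.295 / 1.5 = 1.53


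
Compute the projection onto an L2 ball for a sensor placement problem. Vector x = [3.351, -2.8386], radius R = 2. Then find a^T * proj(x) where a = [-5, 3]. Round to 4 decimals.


Step 1: Compute ||x|| (intermediates to 6 decimals).
||x|| = sqrt(3.351^2 + (-2.8386)^2) = 4.39168
Step 2: Project.
Since ||x|| > R, scale = R/||x|| = 2/4.39168 = 0.455407, proj(x) = scale * x
proj(x) = [1.526069, -1.292718]
Step 3: Dot product.
a^T * proj(x) = -5*1.526069 + 3*(-1.292718) = -11.5085


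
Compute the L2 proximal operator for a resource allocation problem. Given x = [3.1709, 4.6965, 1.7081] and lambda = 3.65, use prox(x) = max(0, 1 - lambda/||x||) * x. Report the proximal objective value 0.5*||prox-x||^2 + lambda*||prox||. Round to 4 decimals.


Step 1: Compute ||x||.
||x|| = 5.9186
Step 2: Compute scaling factor.
scale = max(0, 1 - 3.65/5.9186) = 0.3833
Step 3: prox(x) = [1.2154, 1.8001, 0.6547]
||prox(x)|| = 2.2686
Step 4: Proximal objective.
0.5*||prox-x||^2 = 6.6613
lambda*||prox|| = 8.2804
Total = 14.9415


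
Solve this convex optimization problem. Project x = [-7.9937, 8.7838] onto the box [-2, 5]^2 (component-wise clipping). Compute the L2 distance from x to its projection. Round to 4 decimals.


Project each component onto [-2, 5].
clip(-7.9937) = -2.0, clip(8.7838) = 5.0
Projection = [-2.0, 5.0]
Squared diffs: [35.9244, 14.3171]
Distance = sqrt(50.2415) = 7.0881


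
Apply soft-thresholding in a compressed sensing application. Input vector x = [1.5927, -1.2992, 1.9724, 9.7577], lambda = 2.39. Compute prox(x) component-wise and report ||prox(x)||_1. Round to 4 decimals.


Soft-thresholding with lambda = 2.39:
prox(1.5927) = sign(1.5927)*max(|1.5927| - 2.39, 0) = 0.0
prox(-1.2992) = sign(-1.2992)*max(|-1.2992| - 2.39, 0) = 0.0
prox(1.9724) = sign(1.9724)*max(|1.9724| - 2.39, 0) = 0.0
prox(9.7577) = sign(9.7577)*max(|9.7577| - 2.39, 0) = 7.3677
prox(x) = [0.0, 0.0, 0.0, 7.3677]
||prox(x)||_1 = 0.0 + 0.0 + 0.0 + 7.3677 = 7.3677


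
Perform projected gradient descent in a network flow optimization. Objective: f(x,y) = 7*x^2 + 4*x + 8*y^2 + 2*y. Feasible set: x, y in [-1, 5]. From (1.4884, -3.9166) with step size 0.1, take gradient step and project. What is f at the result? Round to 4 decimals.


Step 1: Compute gradient at (1.4884, -3.9166).
grad_x = 2*7*1.4884 + 4 = 24.8376
grad_y = 2*8*-3.9166 + 2 = -60.6656
Step 2: Gradient step.
x_raw = 1.4884 - 0.1*24.8376 = -0.9954
y_raw = -3.9166 - 0.1*-60.6656 = 2.15
Step 3: Project onto [-1, 5].
x_proj = clip(-0.9954) = -0.9954
y_proj = clip(2.15) = 2.15
Step 4: Evaluate f.
f(-0.9954, 2.15) = 44.2323


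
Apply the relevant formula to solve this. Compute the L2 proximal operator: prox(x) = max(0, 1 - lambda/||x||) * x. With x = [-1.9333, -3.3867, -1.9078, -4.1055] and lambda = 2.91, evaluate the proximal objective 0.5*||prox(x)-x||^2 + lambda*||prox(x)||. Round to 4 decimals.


Step 1: Compute ||x||.
||x|| = 5.9751
Step 2: Compute scaling factor.
scale = max(0, 1 - 2.91/5.9751) = 0.513
Step 3: prox(x) = [-0.9917, -1.7373, -0.9787, -2.106]
||prox(x)|| = 3.0651
Step 4: Proximal objective.
0.5*||prox-x||^2 = 4.2341
lambda*||prox|| = 8.9194
Total = 13.1536


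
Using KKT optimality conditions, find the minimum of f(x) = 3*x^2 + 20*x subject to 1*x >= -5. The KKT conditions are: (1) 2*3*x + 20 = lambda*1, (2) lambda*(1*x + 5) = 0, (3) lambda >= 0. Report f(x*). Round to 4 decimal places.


Step 1: Try lambda = 0 (constraint inactive).
Stationarity: 2*3*x + 20 = 0
x* = -20/(2*3) = -10/3 = -3.3333 (rounded; the exact value -10/3 is used below)
Check constraint: 1*-3.3333 = -3.3333 >= -5 -- satisfied.
Step 2: Compute optimal value.
f(x*) = 3*(-10/3)^2 + 20*(-10/3) = -33.3333


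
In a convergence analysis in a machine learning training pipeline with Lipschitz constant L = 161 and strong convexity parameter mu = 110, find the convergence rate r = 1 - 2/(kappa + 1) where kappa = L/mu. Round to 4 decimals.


Step 1: Compute the condition number.
kappa = L/mu = 161/110 = 1.4636
Step 2: Compute the convergence rate.
r = 1 - 2/(kappa + 1) = 1 - 2*mu/(L + mu) = (L - mu)/(L + mu) = 51/271 = 0.1882


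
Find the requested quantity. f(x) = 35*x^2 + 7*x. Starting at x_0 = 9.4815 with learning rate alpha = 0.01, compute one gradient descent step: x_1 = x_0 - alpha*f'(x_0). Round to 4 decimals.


We compute the gradient at x_0 and apply the update.
f'(x) = 70*x + 7
f'(9.4815) = 70*9.4815 + 7 = 670.705
x_1 = 9.4815 - 0.01*670.705 = 2.7745


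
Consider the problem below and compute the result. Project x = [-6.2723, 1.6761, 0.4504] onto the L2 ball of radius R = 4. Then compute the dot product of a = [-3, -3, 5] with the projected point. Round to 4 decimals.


Step 1: Compute ||x|| (intermediates to 6 decimals).
||x|| = sqrt((-6.2723)^2 + 1.6761^2 + 0.4504^2) = 6.507989
Step 2: Project.
Since ||x|| > R, scale = R/||x|| = 4/6.507989 = 0.614629, proj(x) = scale * x
proj(x) = [-3.855137, 1.03018, 0.276829]
Step 3: Dot product.
a^T * proj(x) = -3*(-3.855137) - 3*1.03018 + 5*0.276829 = 9.859


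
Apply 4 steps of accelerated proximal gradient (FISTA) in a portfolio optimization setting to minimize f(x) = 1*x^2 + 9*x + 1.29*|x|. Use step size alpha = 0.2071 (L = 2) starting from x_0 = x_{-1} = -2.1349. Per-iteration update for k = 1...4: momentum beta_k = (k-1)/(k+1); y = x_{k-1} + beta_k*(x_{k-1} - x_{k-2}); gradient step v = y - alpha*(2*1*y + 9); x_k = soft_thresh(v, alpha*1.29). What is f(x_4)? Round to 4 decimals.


FISTA on f(x) = 1*x^2 + 9*x + 1.29*|x|
L = 2, alpha = 0.2071
Iteration 1: beta = 0.0, y = -2.1349 + 0.0*(-2.1349 + 2.1349) = -2.1349
  grad(y) = 4.7302, v = y - alpha*grad = -3.1145
  prox(v) = soft_thresh(-3.1145, 0.2672) = -2.8474
Iteration 2: beta = 0.3333, y = -2.8474 + 0.3333*(-2.8474 + 2.1349) = -3.0849
  grad(y) = 2.8303, v = y - alpha*grad = -3.671
  prox(v) = soft_thresh(-3.671, 0.2672) = -3.4038
Iteration 3: beta = 0.5, y = -3.4038 + 0.5*(-3.4038 + 2.8474) = -3.6821
  grad(y) = 1.6358, v = y - alpha*grad = -4.0209
  prox(v) = soft_thresh(-4.0209, 0.2672) = -3.7537
Iteration 4: beta = 0.6, y = -3.7537 + 0.6*(-3.7537 + 3.4038) = -3.9636
  grad(y) = 1.0727, v = y - alpha*grad = -4.1858
  prox(v) = soft_thresh(-4.1858, 0.2672) = -3.9186
f(x_4) = 1*(-3.9186)^2 + 9*(-3.9186) + 1.29*|-3.9186| = -14.857


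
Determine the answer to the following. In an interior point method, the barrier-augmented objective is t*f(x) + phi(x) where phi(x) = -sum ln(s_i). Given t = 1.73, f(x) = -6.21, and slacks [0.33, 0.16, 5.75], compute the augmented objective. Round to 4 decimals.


Step 1: Compute log-barrier.
ln values: [-1.1087, -1.8326, 1.7492]
phi = -(-1.1087 - 1.8326 + 1.7492) = 1.192
Step 2: Compute augmented objective.
t*f(x) = 1.73*-6.21 = -10.7433
Total = -10.7433 + 1.192 = -9.5513


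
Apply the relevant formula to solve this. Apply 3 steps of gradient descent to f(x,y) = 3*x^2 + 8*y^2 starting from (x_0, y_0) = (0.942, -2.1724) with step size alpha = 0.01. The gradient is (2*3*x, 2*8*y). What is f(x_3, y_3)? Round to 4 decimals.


Gradient descent on f(x,y) = 3*x^2 + 8*y^2.
Starting point: (0.942, -2.1724), alpha = 0.01
Step 1: grad_x = 2*3*0.942 = 5.652, grad_y = 2*8*-2.1724 = -34.7584
  x_1 = 0.942 - 0.01*5.652 = 0.8855
  y_1 = -2.1724 - 0.01*-34.7584 = -1.8248
Step 2: grad_x = 2*3*0.8855 = 5.3129, grad_y = 2*8*-1.8248 = -29.1971
  x_2 = 0.8855 - 0.01*5.3129 = 0.8324
  y_2 = -1.8248 - 0.01*-29.1971 = -1.5328
Step 3: grad_x = 2*3*0.8324 = 4.9941, grad_y = 2*8*-1.5328 = -24.5255
  x_3 = 0.8324 - 0.01*4.9941 = 0.7824
  y_3 = -1.5328 - 0.01*-24.5255 = -1.2876
f(0.7824, -1.2876) = 3*0.7824^2 + 8*(-1.2876)^2 = 15.0996


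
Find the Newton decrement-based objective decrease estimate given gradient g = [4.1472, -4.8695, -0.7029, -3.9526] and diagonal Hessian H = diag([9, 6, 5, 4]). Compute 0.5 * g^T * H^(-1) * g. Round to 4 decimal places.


Step 1: H is diagonal, so H^(-1) * g = [0.4608, -0.8116, -0.1406, -0.9882].
Step 2: g^T H^(-1) g = sum_i g_i^2 / H_ii
  = (4.1472)^2/9 + (-4.8695)^2/6 + (-0.7029)^2/5 + (-3.9526)^2/4
  = 1.911 + 3.952 + 0.0988 + 3.9058 = 9.8676
Step 3: Objective decrease = 0.5 * g^T H^(-1) g = 4.9338


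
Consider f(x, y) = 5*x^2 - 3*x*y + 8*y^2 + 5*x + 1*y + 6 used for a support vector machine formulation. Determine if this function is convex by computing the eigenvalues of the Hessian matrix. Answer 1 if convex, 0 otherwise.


The Hessian of f(x,y) = 5*x^2 - 3*x*y + 8*y^2 + 5*x + 1*y + 6 is:
H = [[10, -3], [-3, 16]]
Trace = 10 + 16 = 26
Determinant = 10*16 - (-3)^2 = 151
Discriminant = (26)^2 - 4*151 = 72.0
Eigenvalues: lambda_1 = 8.7574, lambda_2 = 17.2426
The function is convex.

1


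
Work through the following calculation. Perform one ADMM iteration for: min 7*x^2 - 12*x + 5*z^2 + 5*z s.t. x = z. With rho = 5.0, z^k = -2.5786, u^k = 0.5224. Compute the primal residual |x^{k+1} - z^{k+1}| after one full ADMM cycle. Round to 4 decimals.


ADMM iteration with rho = 5.0, z^k = -2.5786, u^k = 0.5224
Step 1: x-update.
Minimize 7*x^2 - 12*x + (5.0/2)*(x + 2.5786 + 0.5224)^2
FOC: (2*7 + 5.0)*x = 12 + 5.0*(-2.5786 - 0.5224)
x^{k+1} = -0.1845
Step 2: z-update.
Minimize 5*z^2 + 5*z + (5.0/2)*(-0.1845 - z + 0.5224)^2
FOC: (2*5 + 5.0)*z = -5 + 5.0*(-0.1845 + 0.5224)
z^{k+1} = -0.2207
Step 3: u-update.
u^{k+1} = 0.5224 - 0.1845 + 0.2207 = 0.5586
Step 4: Primal residual = |-0.1845 + 0.2207| = 0.0362


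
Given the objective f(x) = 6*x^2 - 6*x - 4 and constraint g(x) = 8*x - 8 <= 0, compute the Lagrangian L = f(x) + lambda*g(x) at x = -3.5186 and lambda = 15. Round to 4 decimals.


Step 1: Evaluate f(x).
f(-3.5186) = 6*(-3.5186)^2 - 6*(-3.5186) - 4 = 91.3949
Step 2: Evaluate g(x).
g(-3.5186) = 8*-3.5186 - 8 = -36.1488
Step 3: Compute Lagrangian.
L = 91.3949 + 15*-36.1488 = -450.8371


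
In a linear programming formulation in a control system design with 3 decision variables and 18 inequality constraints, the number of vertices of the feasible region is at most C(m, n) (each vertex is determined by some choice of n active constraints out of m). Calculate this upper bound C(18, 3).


Each vertex corresponds to some choice of n active constraints out of m, so the number of vertices is at most C(m, n) = m! / (n!(m-n)!).
m = 18, n = 3
Numerator: 18 * 17 * 16
Denominator: 3! = 6
C(18, 3) = 816


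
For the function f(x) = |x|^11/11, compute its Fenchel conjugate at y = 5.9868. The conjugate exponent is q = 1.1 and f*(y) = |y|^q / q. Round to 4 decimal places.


The conjugate exponent q satisfies 1/p + 1/q = 1.
p = 11, so q = 11/(11 - 1) = 1.1
|y|^q = 5.9868^1.1 = 7.16
f*(5.9868) = 7.16 / 1.1 = 6.5091
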